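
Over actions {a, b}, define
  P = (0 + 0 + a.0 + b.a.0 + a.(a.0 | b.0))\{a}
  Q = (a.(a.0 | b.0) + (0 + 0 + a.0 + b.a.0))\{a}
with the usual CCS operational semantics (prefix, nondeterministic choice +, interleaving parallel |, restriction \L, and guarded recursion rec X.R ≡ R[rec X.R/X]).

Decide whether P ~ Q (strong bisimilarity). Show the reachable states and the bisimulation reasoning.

Reachable graph of P (2 states):
  s0 = (0 + 0 + a.0 + b.a.0 + a.(a.0 | b.0))\{a} → --b--▸ s1
  s1 = (a.0)\{a} → stopped
Reachable graph of Q (2 states):
  t0 = (a.(a.0 | b.0) + (0 + 0 + a.0 + b.a.0))\{a} → --b--▸ t1
  t1 = (a.0)\{a} → stopped
Partition-refinement fixed point:
  B0 = {s0, t0}
  B1 = {s1, t1}
s0 ∈ B0, t0 ∈ B0 → same block

P ~ Q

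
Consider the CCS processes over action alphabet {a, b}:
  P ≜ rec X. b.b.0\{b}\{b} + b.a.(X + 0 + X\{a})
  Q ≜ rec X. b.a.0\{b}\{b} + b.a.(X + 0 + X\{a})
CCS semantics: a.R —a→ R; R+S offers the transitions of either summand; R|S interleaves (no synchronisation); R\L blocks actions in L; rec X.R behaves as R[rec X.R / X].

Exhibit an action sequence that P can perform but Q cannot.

bb

Reachable graph of P (8 states):
  u0 = rec X. b.b.0\{b}\{b} + b.a.(X + 0 + X\{a}) ⊢ -b-> u1, -b-> u2
  u1 = a.((rec X. b.b.0\{b}\{b} + b.a.(X + 0 + X\{a})) + 0 + (rec X. b.b.0\{b}\{b} + b.a.(X + 0 + X\{a}))\{a}) ⊢ -a-> u3
  u2 = b.0\{b}\{b} ⊢ -b-> u4
  u3 = (rec X. b.b.0\{b}\{b} + b.a.(X + 0 + X\{a})) + 0 + (rec X. b.b.0\{b}\{b} + b.a.(X + 0 + X\{a}))\{a} ⊢ -b-> u1, -b-> u2, -b-> u5, -b-> u6
  u4 = 0\{b}\{b} ⊢ ∅
  u5 = (a.((rec X. b.b.0\{b}\{b} + b.a.(X + 0 + X\{a})) + 0 + (rec X. b.b.0\{b}\{b} + b.a.(X + 0 + X\{a}))\{a}))\{a} ⊢ ∅
  u6 = (b.0\{b}\{b})\{a} ⊢ -b-> u7
  u7 = 0\{b}\{b}\{a} ⊢ ∅
Reachable graph of Q (7 states):
  v0 = rec X. b.a.0\{b}\{b} + b.a.(X + 0 + X\{a}) ⊢ -b-> v1, -b-> v2
  v1 = a.((rec X. b.a.0\{b}\{b} + b.a.(X + 0 + X\{a})) + 0 + (rec X. b.a.0\{b}\{b} + b.a.(X + 0 + X\{a}))\{a}) ⊢ -a-> v3
  v2 = a.0\{b}\{b} ⊢ -a-> v4
  v3 = (rec X. b.a.0\{b}\{b} + b.a.(X + 0 + X\{a})) + 0 + (rec X. b.a.0\{b}\{b} + b.a.(X + 0 + X\{a}))\{a} ⊢ -b-> v1, -b-> v2, -b-> v5, -b-> v6
  v4 = 0\{b}\{b} ⊢ ∅
  v5 = (a.((rec X. b.a.0\{b}\{b} + b.a.(X + 0 + X\{a})) + 0 + (rec X. b.a.0\{b}\{b} + b.a.(X + 0 + X\{a}))\{a}))\{a} ⊢ ∅
  v6 = (a.0\{b}\{b})\{a} ⊢ ∅
Run σ = ⟨bb⟩ on P: start {u0}
  after b @ step 1: {u1, u2}
  after b @ step 2: {u4}
  — P admits the full trace.
Run σ = ⟨bb⟩ on Q: start {v0}
  after b @ step 1: {v1, v2}
  after b @ step 2: ∅  — Q cannot continue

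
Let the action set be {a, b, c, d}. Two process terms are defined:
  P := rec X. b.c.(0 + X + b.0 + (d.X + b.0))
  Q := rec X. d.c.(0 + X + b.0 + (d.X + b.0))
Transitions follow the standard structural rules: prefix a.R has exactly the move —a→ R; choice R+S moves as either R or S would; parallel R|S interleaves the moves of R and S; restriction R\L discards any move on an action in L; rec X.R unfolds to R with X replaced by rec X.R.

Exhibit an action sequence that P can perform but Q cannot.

b

Reachable graph of P (4 states):
  u0 = rec X. b.c.(0 + X + b.0 + (d.X + b.0)) :: -b-> u1
  u1 = c.(0 + (rec X. b.c.(0 + X + b.0 + (d.X + b.0))) + b.0 + (d.(rec X. b.c.(0 + X + b.0 + (d.X + b.0))) + b.0)) :: -c-> u2
  u2 = 0 + (rec X. b.c.(0 + X + b.0 + (d.X + b.0))) + b.0 + (d.(rec X. b.c.(0 + X + b.0 + (d.X + b.0))) + b.0) :: -b-> u1, -b-> u3, -d-> u0
  u3 = 0 :: stopped
Reachable graph of Q (4 states):
  v0 = rec X. d.c.(0 + X + b.0 + (d.X + b.0)) :: -d-> v1
  v1 = c.(0 + (rec X. d.c.(0 + X + b.0 + (d.X + b.0))) + b.0 + (d.(rec X. d.c.(0 + X + b.0 + (d.X + b.0))) + b.0)) :: -c-> v2
  v2 = 0 + (rec X. d.c.(0 + X + b.0 + (d.X + b.0))) + b.0 + (d.(rec X. d.c.(0 + X + b.0 + (d.X + b.0))) + b.0) :: -b-> v3, -d-> v0, -d-> v1
  v3 = 0 :: stopped
Executing b from P (initial set {u0}):
  step 1 (b): {u1}
  — P admits the full trace.
Executing b from Q (initial set {v0}):
  step 1 (b): ∅ (Q stuck)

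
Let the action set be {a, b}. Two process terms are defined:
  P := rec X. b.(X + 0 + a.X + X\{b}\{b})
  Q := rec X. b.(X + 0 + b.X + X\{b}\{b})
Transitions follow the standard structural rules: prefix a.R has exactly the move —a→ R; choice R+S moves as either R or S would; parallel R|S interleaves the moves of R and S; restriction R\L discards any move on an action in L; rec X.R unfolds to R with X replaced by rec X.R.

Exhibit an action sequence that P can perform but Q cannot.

Reachable graph of P (2 states):
  s0 = rec X. b.(X + 0 + a.X + X\{b}\{b}) | --b--▸ s1
  s1 = (rec X. b.(X + 0 + a.X + X\{b}\{b})) + 0 + a.(rec X. b.(X + 0 + a.X + X\{b}\{b})) + (rec X. b.(X + 0 + a.X + X\{b}\{b}))\{b}\{b} | --a--▸ s0, --b--▸ s1
Reachable graph of Q (2 states):
  t0 = rec X. b.(X + 0 + b.X + X\{b}\{b}) | --b--▸ t1
  t1 = (rec X. b.(X + 0 + b.X + X\{b}\{b})) + 0 + b.(rec X. b.(X + 0 + b.X + X\{b}\{b})) + (rec X. b.(X + 0 + b.X + X\{b}\{b}))\{b}\{b} | --b--▸ t0, --b--▸ t1
Executing ba from P (initial set {s0}):
  step 1 (b): {s1}
  step 2 (a): {s0}
  ✓ P
Executing ba from Q (initial set {t0}):
  step 1 (b): {t1}
  step 2 (a): no successor for Q

ba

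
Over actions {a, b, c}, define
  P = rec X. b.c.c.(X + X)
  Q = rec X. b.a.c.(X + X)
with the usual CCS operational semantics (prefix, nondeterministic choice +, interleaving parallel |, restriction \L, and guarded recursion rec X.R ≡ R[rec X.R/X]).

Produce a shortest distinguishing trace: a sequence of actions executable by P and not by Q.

bc

P's transition system — 4 states:
  u0 = rec X. b.c.c.(X + X) → ··b··> u1
  u1 = c.c.((rec X. b.c.c.(X + X)) + (rec X. b.c.c.(X + X))) → ··c··> u2
  u2 = c.((rec X. b.c.c.(X + X)) + (rec X. b.c.c.(X + X))) → ··c··> u3
  u3 = (rec X. b.c.c.(X + X)) + (rec X. b.c.c.(X + X)) → ··b··> u1
Q's transition system — 4 states:
  v0 = rec X. b.a.c.(X + X) → ··b··> v1
  v1 = a.c.((rec X. b.a.c.(X + X)) + (rec X. b.a.c.(X + X))) → ··a··> v2
  v2 = c.((rec X. b.a.c.(X + X)) + (rec X. b.a.c.(X + X))) → ··c··> v3
  v3 = (rec X. b.a.c.(X + X)) + (rec X. b.a.c.(X + X)) → ··b··> v1
Executing bc from P (initial set {u0}):
  after b @ step 1: {u1}
  after c @ step 2: {u2}
  P completes σ.
Executing bc from Q (initial set {v0}):
  after b @ step 1: {v1}
  after c @ step 2: no successor for Q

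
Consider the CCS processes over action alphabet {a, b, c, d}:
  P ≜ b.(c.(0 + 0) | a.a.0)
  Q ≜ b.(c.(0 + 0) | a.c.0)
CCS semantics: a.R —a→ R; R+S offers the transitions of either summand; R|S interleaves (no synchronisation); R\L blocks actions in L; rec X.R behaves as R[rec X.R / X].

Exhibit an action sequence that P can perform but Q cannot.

baa

LTS(P): 7 reachable states
  p0 = b.(c.(0 + 0) | a.a.0) | —b→ p1
  p1 = c.(0 + 0) | a.a.0 | —a→ p2, —c→ p3
  p2 = c.(0 + 0) | a.0 | —a→ p4, —c→ p5
  p3 = (0 + 0) | a.a.0 | —a→ p5
  p4 = c.(0 + 0) | 0 | —c→ p6
  p5 = (0 + 0) | a.0 | —a→ p6
  p6 = (0 + 0) | 0 | ∅
LTS(Q): 7 reachable states
  q0 = b.(c.(0 + 0) | a.c.0) | —b→ q1
  q1 = c.(0 + 0) | a.c.0 | —a→ q2, —c→ q3
  q2 = c.(0 + 0) | c.0 | —c→ q4, —c→ q5
  q3 = (0 + 0) | a.c.0 | —a→ q4
  q4 = (0 + 0) | c.0 | —c→ q6
  q5 = c.(0 + 0) | 0 | —c→ q6
  q6 = (0 + 0) | 0 | ∅
Run σ = ⟨baa⟩ on P: start {p0}
  [1] b ⇒ {p1}
  [2] a ⇒ {p2}
  [3] a ⇒ {p4}
  — P admits the full trace.
Run σ = ⟨baa⟩ on Q: start {q0}
  [1] b ⇒ {q1}
  [2] a ⇒ {q2}
  [3] a ⇒ ∅  — Q cannot continue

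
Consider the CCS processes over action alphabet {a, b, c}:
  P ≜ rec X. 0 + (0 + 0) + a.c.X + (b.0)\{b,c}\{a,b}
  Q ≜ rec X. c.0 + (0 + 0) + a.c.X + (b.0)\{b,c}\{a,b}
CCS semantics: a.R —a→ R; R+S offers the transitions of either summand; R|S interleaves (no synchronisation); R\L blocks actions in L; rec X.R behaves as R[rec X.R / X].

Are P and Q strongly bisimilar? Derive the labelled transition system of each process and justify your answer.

P ≁ Q

P's transition system — 2 states:
  u0 = rec X. 0 + (0 + 0) + a.c.X + (b.0)\{b,c}\{a,b} → -a-> u1
  u1 = c.(rec X. 0 + (0 + 0) + a.c.X + (b.0)\{b,c}\{a,b}) → -c-> u0
Q's transition system — 3 states:
  v0 = rec X. c.0 + (0 + 0) + a.c.X + (b.0)\{b,c}\{a,b} → -a-> v1, -c-> v2
  v1 = c.(rec X. c.0 + (0 + 0) + a.c.X + (b.0)\{b,c}\{a,b}) → -c-> v0
  v2 = 0 → deadlocked
Bisimilarity quotient blocks:
  B0 = {u0}
  B1 = {u1}
  B2 = {v0}
  B3 = {v1}
  B4 = {v2}
u0 ∈ B0, v0 ∈ B2 → different blocks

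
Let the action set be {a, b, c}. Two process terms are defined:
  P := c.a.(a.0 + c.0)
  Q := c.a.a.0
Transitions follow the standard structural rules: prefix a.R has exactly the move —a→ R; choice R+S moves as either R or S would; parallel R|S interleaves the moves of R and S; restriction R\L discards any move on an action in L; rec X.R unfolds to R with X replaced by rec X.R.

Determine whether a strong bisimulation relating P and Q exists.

P ≁ Q

Reachable graph of P (4 states):
  u0 = c.a.(a.0 + c.0) → ··c··> u1
  u1 = a.(a.0 + c.0) → ··a··> u2
  u2 = a.0 + c.0 → ··a··> u3, ··c··> u3
  u3 = 0 → deadlocked
Reachable graph of Q (4 states):
  v0 = c.a.a.0 → ··c··> v1
  v1 = a.a.0 → ··a··> v2
  v2 = a.0 → ··a··> v3
  v3 = 0 → deadlocked
Partition-refinement fixed point:
  B0 = {u0}
  B1 = {u1}
  B2 = {u2}
  B3 = {u3, v3}
  B4 = {v0}
  B5 = {v1}
  B6 = {v2}
u0 ∈ B0, v0 ∈ B4 → different blocks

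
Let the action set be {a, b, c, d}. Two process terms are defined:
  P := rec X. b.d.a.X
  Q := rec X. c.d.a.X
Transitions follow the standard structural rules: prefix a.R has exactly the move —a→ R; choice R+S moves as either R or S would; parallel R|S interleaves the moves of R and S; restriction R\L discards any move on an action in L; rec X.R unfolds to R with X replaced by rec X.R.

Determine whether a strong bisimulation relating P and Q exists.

P ≁ Q

P's transition system — 3 states:
  s0 = rec X. b.d.a.X has moves =b=> s1
  s1 = d.a.(rec X. b.d.a.X) has moves =d=> s2
  s2 = a.(rec X. b.d.a.X) has moves =a=> s0
Q's transition system — 3 states:
  t0 = rec X. c.d.a.X has moves =c=> t1
  t1 = d.a.(rec X. c.d.a.X) has moves =d=> t2
  t2 = a.(rec X. c.d.a.X) has moves =a=> t0
Partition-refinement fixed point:
  B0 = {s0}
  B1 = {s1}
  B2 = {s2}
  B3 = {t0}
  B4 = {t1}
  B5 = {t2}
s0 ∈ B0, t0 ∈ B3 → different blocks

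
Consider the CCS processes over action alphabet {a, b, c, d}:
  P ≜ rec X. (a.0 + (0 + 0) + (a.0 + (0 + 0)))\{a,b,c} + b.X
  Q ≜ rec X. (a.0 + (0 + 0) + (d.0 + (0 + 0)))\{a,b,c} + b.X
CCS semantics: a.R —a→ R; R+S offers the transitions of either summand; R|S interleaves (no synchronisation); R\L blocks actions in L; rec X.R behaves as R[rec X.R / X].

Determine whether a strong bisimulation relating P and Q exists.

not bisimilar

Reachable graph of P (1 states):
  s0 = rec X. (a.0 + (0 + 0) + (a.0 + (0 + 0)))\{a,b,c} + b.X | ··b··> s0
Reachable graph of Q (2 states):
  t0 = rec X. (a.0 + (0 + 0) + (d.0 + (0 + 0)))\{a,b,c} + b.X | ··b··> t0, ··d··> t1
  t1 = 0\{a,b,c} | ·
Coarsest stable partition (strong bisimilarity classes):
  B0 = {s0}
  B1 = {t0}
  B2 = {t1}
s0 ∈ B0, t0 ∈ B1 → different blocks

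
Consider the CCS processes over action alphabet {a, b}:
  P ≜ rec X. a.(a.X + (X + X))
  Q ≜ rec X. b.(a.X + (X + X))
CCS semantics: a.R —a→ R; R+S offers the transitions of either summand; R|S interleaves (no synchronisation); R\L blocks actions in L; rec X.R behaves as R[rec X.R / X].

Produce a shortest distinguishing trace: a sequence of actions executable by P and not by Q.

Reachable graph of P (2 states):
  m0 = rec X. a.(a.X + (X + X)) ⊢ —a→ m1
  m1 = a.(rec X. a.(a.X + (X + X))) + ((rec X. a.(a.X + (X + X))) + (rec X. a.(a.X + (X + X)))) ⊢ —a→ m0, —a→ m1
Reachable graph of Q (2 states):
  n0 = rec X. b.(a.X + (X + X)) ⊢ —b→ n1
  n1 = a.(rec X. b.(a.X + (X + X))) + ((rec X. b.(a.X + (X + X))) + (rec X. b.(a.X + (X + X)))) ⊢ —a→ n0, —b→ n1
Run σ = ⟨a⟩ on P: start {m0}
  step 1 (a): {m1}
  — P admits the full trace.
Run σ = ⟨a⟩ on Q: start {n0}
  step 1 (a): no successor for Q

a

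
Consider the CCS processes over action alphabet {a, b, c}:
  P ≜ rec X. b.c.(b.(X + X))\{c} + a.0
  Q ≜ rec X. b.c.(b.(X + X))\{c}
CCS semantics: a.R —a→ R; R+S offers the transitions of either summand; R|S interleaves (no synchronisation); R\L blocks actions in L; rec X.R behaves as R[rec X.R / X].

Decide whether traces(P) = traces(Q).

traces(P) ≠ traces(Q) — witness ⟨a⟩

LTS(P): 7 reachable states
  s0 = rec X. b.c.(b.(X + X))\{c} + a.0 :: --a--▸ s1, --b--▸ s2
  s1 = 0 :: ·
  s2 = c.(b.((rec X. b.c.(b.(X + X))\{c} + a.0) + (rec X. b.c.(b.(X + X))\{c} + a.0)))\{c} :: --c--▸ s3
  s3 = (b.((rec X. b.c.(b.(X + X))\{c} + a.0) + (rec X. b.c.(b.(X + X))\{c} + a.0)))\{c} :: --b--▸ s4
  s4 = ((rec X. b.c.(b.(X + X))\{c} + a.0) + (rec X. b.c.(b.(X + X))\{c} + a.0))\{c} :: --a--▸ s5, --b--▸ s6
  s5 = 0\{c} :: ·
  s6 = (c.(b.((rec X. b.c.(b.(X + X))\{c} + a.0) + (rec X. b.c.(b.(X + X))\{c} + a.0)))\{c})\{c} :: ·
LTS(Q): 5 reachable states
  t0 = rec X. b.c.(b.(X + X))\{c} :: --b--▸ t1
  t1 = c.(b.((rec X. b.c.(b.(X + X))\{c}) + (rec X. b.c.(b.(X + X))\{c})))\{c} :: --c--▸ t2
  t2 = (b.((rec X. b.c.(b.(X + X))\{c}) + (rec X. b.c.(b.(X + X))\{c})))\{c} :: --b--▸ t3
  t3 = ((rec X. b.c.(b.(X + X))\{c}) + (rec X. b.c.(b.(X + X))\{c}))\{c} :: --b--▸ t4
  t4 = (c.(b.((rec X. b.c.(b.(X + X))\{c}) + (rec X. b.c.(b.(X + X))\{c})))\{c})\{c} :: ·
Executing a from P (initial set {s0}):
  [1] a ⇒ {s1}
  — P admits the full trace.
Executing a from Q (initial set {t0}):
  [1] a ⇒ ∅ (Q stuck)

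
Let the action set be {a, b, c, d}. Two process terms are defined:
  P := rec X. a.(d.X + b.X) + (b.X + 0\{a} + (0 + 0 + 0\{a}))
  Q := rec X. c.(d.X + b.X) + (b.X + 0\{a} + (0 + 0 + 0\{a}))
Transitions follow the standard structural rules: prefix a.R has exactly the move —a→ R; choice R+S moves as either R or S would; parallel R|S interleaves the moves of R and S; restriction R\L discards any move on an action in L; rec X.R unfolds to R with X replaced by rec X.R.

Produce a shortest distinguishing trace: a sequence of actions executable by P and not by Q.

a

LTS(P): 2 reachable states
  u0 = rec X. a.(d.X + b.X) + (b.X + 0\{a} + (0 + 0 + 0\{a})) :: -a-> u1, -b-> u0
  u1 = d.(rec X. a.(d.X + b.X) + (b.X + 0\{a} + (0 + 0 + 0\{a}))) + b.(rec X. a.(d.X + b.X) + (b.X + 0\{a} + (0 + 0 + 0\{a}))) :: -b-> u0, -d-> u0
LTS(Q): 2 reachable states
  v0 = rec X. c.(d.X + b.X) + (b.X + 0\{a} + (0 + 0 + 0\{a})) :: -b-> v0, -c-> v1
  v1 = d.(rec X. c.(d.X + b.X) + (b.X + 0\{a} + (0 + 0 + 0\{a}))) + b.(rec X. c.(d.X + b.X) + (b.X + 0\{a} + (0 + 0 + 0\{a}))) :: -b-> v0, -d-> v0
Trace ⟨a⟩ through P, begin at {u0}:
  [1] a ⇒ {u1}
  P completes σ.
Trace ⟨a⟩ through Q, begin at {v0}:
  [1] a ⇒ ∅  — Q cannot continue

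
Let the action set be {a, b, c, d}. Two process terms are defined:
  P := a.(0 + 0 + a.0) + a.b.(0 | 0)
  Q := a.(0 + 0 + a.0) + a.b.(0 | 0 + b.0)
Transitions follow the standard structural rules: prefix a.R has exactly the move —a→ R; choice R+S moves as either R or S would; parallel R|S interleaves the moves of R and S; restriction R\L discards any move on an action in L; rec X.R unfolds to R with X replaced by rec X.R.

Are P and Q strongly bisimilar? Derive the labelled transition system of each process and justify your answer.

LTS(P): 5 reachable states
  m0 = a.(0 + 0 + a.0) + a.b.(0 | 0) | --a--▸ m1, --a--▸ m2
  m1 = 0 + 0 + a.0 | --a--▸ m3
  m2 = b.(0 | 0) | --b--▸ m4
  m3 = 0 | stopped
  m4 = 0 | 0 | stopped
LTS(Q): 5 reachable states
  n0 = a.(0 + 0 + a.0) + a.b.(0 | 0 + b.0) | --a--▸ n1, --a--▸ n2
  n1 = 0 + 0 + a.0 | --a--▸ n3
  n2 = b.(0 | 0 + b.0) | --b--▸ n4
  n3 = 0 | stopped
  n4 = 0 | 0 + b.0 | --b--▸ n3
Bisimilarity quotient blocks:
  B0 = {m0}
  B1 = {m2, n4}
  B2 = {m3, m4, n3}
  B3 = {m1, n1}
  B4 = {n0}
  B5 = {n2}
m0 ∈ B0, n0 ∈ B4 → different blocks

P ≁ Q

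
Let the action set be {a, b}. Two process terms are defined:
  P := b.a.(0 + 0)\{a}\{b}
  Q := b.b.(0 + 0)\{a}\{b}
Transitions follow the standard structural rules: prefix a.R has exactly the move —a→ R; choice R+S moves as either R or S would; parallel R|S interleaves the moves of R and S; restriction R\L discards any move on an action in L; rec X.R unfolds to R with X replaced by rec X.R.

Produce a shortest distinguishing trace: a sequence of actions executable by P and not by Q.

P's transition system — 3 states:
  s0 = b.a.(0 + 0)\{a}\{b} :: ··b··> s1
  s1 = a.(0 + 0)\{a}\{b} :: ··a··> s2
  s2 = (0 + 0)\{a}\{b} :: stopped
Q's transition system — 3 states:
  t0 = b.b.(0 + 0)\{a}\{b} :: ··b··> t1
  t1 = b.(0 + 0)\{a}\{b} :: ··b··> t2
  t2 = (0 + 0)\{a}\{b} :: stopped
Trace ⟨ba⟩ through P, begin at {s0}:
  step 1 (b): {s1}
  step 2 (a): {s2}
  ✓ P
Trace ⟨ba⟩ through Q, begin at {t0}:
  step 1 (b): {t1}
  step 2 (a): ∅ (Q stuck)

ba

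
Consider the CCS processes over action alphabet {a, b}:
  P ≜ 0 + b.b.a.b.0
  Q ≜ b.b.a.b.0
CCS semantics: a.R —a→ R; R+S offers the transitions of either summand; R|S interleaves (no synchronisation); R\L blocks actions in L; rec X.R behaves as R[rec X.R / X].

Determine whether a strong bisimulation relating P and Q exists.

bisimilar

LTS(P): 5 reachable states
  u0 = 0 + b.b.a.b.0 has moves =b=> u1
  u1 = b.a.b.0 has moves =b=> u2
  u2 = a.b.0 has moves =a=> u3
  u3 = b.0 has moves =b=> u4
  u4 = 0 has moves ∅
LTS(Q): 5 reachable states
  v0 = b.b.a.b.0 has moves =b=> v1
  v1 = b.a.b.0 has moves =b=> v2
  v2 = a.b.0 has moves =a=> v3
  v3 = b.0 has moves =b=> v4
  v4 = 0 has moves ∅
Bisimilarity quotient blocks:
  B0 = {u0, v0}
  B1 = {u1, v1}
  B2 = {u2, v2}
  B3 = {u3, v3}
  B4 = {u4, v4}
u0 ∈ B0, v0 ∈ B0 → same block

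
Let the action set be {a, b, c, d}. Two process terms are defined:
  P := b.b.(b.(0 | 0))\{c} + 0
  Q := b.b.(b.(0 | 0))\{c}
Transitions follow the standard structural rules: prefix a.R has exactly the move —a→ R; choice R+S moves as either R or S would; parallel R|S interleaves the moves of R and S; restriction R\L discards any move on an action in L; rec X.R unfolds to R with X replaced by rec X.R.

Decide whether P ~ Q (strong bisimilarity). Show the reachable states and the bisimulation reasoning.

YES

LTS(P): 4 reachable states
  m0 = b.b.(b.(0 | 0))\{c} + 0 | --b--▸ m1
  m1 = b.(b.(0 | 0))\{c} | --b--▸ m2
  m2 = (b.(0 | 0))\{c} | --b--▸ m3
  m3 = (0 | 0)\{c} | (no moves)
LTS(Q): 4 reachable states
  n0 = b.b.(b.(0 | 0))\{c} | --b--▸ n1
  n1 = b.(b.(0 | 0))\{c} | --b--▸ n2
  n2 = (b.(0 | 0))\{c} | --b--▸ n3
  n3 = (0 | 0)\{c} | (no moves)
Partition-refinement fixed point:
  B0 = {m0, n0}
  B1 = {m1, n1}
  B2 = {m2, n2}
  B3 = {m3, n3}
m0 ∈ B0, n0 ∈ B0 → same block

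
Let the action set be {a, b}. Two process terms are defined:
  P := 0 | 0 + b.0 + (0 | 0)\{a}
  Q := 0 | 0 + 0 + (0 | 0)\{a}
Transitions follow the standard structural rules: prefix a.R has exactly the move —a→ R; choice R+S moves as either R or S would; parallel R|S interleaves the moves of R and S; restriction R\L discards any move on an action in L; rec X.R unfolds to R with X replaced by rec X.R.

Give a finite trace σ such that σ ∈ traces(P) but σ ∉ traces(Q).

b

LTS(P): 2 reachable states
  p0 = 0 | 0 + b.0 + (0 | 0)\{a} | =b=> p1
  p1 = 0 | (no moves)
LTS(Q): 1 reachable states
  q0 = 0 | 0 + 0 + (0 | 0)\{a} | (no moves)
Run σ = ⟨b⟩ on P: start {p0}
  after b @ step 1: {p1}
  ✓ P
Run σ = ⟨b⟩ on Q: start {q0}
  after b @ step 1: ∅ (Q stuck)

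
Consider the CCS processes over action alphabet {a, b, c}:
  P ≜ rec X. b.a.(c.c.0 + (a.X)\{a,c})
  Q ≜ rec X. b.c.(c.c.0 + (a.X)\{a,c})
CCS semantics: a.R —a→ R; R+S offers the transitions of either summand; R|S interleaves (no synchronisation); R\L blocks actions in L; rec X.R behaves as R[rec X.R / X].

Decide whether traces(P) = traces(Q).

NO — witness ⟨ba⟩

LTS(P): 5 reachable states
  m0 = rec X. b.a.(c.c.0 + (a.X)\{a,c}) | --b--▸ m1
  m1 = a.(c.c.0 + (a.(rec X. b.a.(c.c.0 + (a.X)\{a,c})))\{a,c}) | --a--▸ m2
  m2 = c.c.0 + (a.(rec X. b.a.(c.c.0 + (a.X)\{a,c})))\{a,c} | --c--▸ m3
  m3 = c.0 | --c--▸ m4
  m4 = 0 | ∅
LTS(Q): 5 reachable states
  n0 = rec X. b.c.(c.c.0 + (a.X)\{a,c}) | --b--▸ n1
  n1 = c.(c.c.0 + (a.(rec X. b.c.(c.c.0 + (a.X)\{a,c})))\{a,c}) | --c--▸ n2
  n2 = c.c.0 + (a.(rec X. b.c.(c.c.0 + (a.X)\{a,c})))\{a,c} | --c--▸ n3
  n3 = c.0 | --c--▸ n4
  n4 = 0 | ∅
Trace ⟨ba⟩ through P, begin at {m0}:
  step 1 (b): {m1}
  step 2 (a): {m2}
  — P admits the full trace.
Trace ⟨ba⟩ through Q, begin at {n0}:
  step 1 (b): {n1}
  step 2 (a): ∅  — Q cannot continue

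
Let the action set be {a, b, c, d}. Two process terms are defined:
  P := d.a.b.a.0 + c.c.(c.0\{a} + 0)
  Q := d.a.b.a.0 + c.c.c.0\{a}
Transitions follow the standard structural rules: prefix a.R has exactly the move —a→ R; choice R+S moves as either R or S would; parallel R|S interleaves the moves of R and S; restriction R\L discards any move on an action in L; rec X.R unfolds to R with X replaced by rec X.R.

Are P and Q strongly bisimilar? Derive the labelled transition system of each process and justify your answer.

bisimilar

P's transition system — 8 states:
  u0 = d.a.b.a.0 + c.c.(c.0\{a} + 0) :: -c-> u1, -d-> u2
  u1 = c.(c.0\{a} + 0) :: -c-> u3
  u2 = a.b.a.0 :: -a-> u4
  u3 = c.0\{a} + 0 :: -c-> u5
  u4 = b.a.0 :: -b-> u6
  u5 = 0\{a} :: deadlocked
  u6 = a.0 :: -a-> u7
  u7 = 0 :: deadlocked
Q's transition system — 8 states:
  v0 = d.a.b.a.0 + c.c.c.0\{a} :: -c-> v1, -d-> v2
  v1 = c.c.0\{a} :: -c-> v3
  v2 = a.b.a.0 :: -a-> v4
  v3 = c.0\{a} :: -c-> v5
  v4 = b.a.0 :: -b-> v6
  v5 = 0\{a} :: deadlocked
  v6 = a.0 :: -a-> v7
  v7 = 0 :: deadlocked
Bisimilarity quotient blocks:
  B0 = {u0, v0}
  B1 = {u2, v2}
  B2 = {u4, v4}
  B3 = {u6, v6}
  B4 = {u5, u7, v5, v7}
  B5 = {u1, v1}
  B6 = {u3, v3}
u0 ∈ B0, v0 ∈ B0 → same block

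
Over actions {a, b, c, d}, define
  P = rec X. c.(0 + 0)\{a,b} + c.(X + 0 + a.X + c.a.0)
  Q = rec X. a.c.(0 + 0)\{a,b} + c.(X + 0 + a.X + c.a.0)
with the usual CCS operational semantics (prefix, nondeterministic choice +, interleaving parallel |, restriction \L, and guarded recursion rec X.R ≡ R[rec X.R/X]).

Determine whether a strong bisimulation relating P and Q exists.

P ≁ Q

P's transition system — 5 states:
  m0 = rec X. c.(0 + 0)\{a,b} + c.(X + 0 + a.X + c.a.0) :: --c--▸ m1, --c--▸ m2
  m1 = (0 + 0)\{a,b} :: stopped
  m2 = (rec X. c.(0 + 0)\{a,b} + c.(X + 0 + a.X + c.a.0)) + 0 + a.(rec X. c.(0 + 0)\{a,b} + c.(X + 0 + a.X + c.a.0)) + c.a.0 :: --a--▸ m0, --c--▸ m1, --c--▸ m2, --c--▸ m3
  m3 = a.0 :: --a--▸ m4
  m4 = 0 :: stopped
Q's transition system — 6 states:
  n0 = rec X. a.c.(0 + 0)\{a,b} + c.(X + 0 + a.X + c.a.0) :: --a--▸ n1, --c--▸ n2
  n1 = c.(0 + 0)\{a,b} :: --c--▸ n3
  n2 = (rec X. a.c.(0 + 0)\{a,b} + c.(X + 0 + a.X + c.a.0)) + 0 + a.(rec X. a.c.(0 + 0)\{a,b} + c.(X + 0 + a.X + c.a.0)) + c.a.0 :: --a--▸ n0, --a--▸ n1, --c--▸ n2, --c--▸ n4
  n3 = (0 + 0)\{a,b} :: stopped
  n4 = a.0 :: --a--▸ n5
  n5 = 0 :: stopped
Bisimilarity quotient blocks:
  B0 = {m0}
  B1 = {m1, m4, n3, n5}
  B2 = {m2}
  B3 = {m3, n4}
  B4 = {n0}
  B5 = {n1}
  B6 = {n2}
m0 ∈ B0, n0 ∈ B4 → different blocks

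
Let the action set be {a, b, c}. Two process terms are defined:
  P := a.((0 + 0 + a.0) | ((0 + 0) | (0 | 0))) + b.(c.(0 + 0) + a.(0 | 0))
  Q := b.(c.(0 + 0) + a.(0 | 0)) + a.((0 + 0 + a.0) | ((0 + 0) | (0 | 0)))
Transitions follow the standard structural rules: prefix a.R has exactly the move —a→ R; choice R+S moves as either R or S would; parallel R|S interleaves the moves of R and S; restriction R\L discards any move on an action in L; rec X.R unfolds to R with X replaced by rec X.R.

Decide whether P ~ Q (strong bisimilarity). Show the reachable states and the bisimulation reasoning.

Reachable graph of P (6 states):
  m0 = a.((0 + 0 + a.0) | ((0 + 0) | (0 | 0))) + b.(c.(0 + 0) + a.(0 | 0)) :: -a-> m1, -b-> m2
  m1 = (0 + 0 + a.0) | ((0 + 0) | (0 | 0)) :: -a-> m3
  m2 = c.(0 + 0) + a.(0 | 0) :: -a-> m4, -c-> m5
  m3 = 0 | ((0 + 0) | (0 | 0)) :: stopped
  m4 = 0 | 0 :: stopped
  m5 = 0 + 0 :: stopped
Reachable graph of Q (6 states):
  n0 = b.(c.(0 + 0) + a.(0 | 0)) + a.((0 + 0 + a.0) | ((0 + 0) | (0 | 0))) :: -a-> n1, -b-> n2
  n1 = (0 + 0 + a.0) | ((0 + 0) | (0 | 0)) :: -a-> n3
  n2 = c.(0 + 0) + a.(0 | 0) :: -a-> n4, -c-> n5
  n3 = 0 | ((0 + 0) | (0 | 0)) :: stopped
  n4 = 0 | 0 :: stopped
  n5 = 0 + 0 :: stopped
Partition-refinement fixed point:
  B0 = {m0, n0}
  B1 = {m1, n1}
  B2 = {m3, m4, m5, n3, n4, n5}
  B3 = {m2, n2}
m0 ∈ B0, n0 ∈ B0 → same block

bisimilar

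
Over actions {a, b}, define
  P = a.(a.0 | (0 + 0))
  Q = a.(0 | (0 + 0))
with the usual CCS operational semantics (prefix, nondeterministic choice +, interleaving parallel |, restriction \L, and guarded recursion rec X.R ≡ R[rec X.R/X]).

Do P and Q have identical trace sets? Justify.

P's transition system — 3 states:
  m0 = a.(a.0 | (0 + 0)) has moves --a--▸ m1
  m1 = a.0 | (0 + 0) has moves --a--▸ m2
  m2 = 0 | (0 + 0) has moves ∅
Q's transition system — 2 states:
  n0 = a.(0 | (0 + 0)) has moves --a--▸ n1
  n1 = 0 | (0 + 0) has moves ∅
Run σ = ⟨aa⟩ on P: start {m0}
  after a @ step 1: {m1}
  after a @ step 2: {m2}
  P completes σ.
Run σ = ⟨aa⟩ on Q: start {n0}
  after a @ step 1: {n1}
  after a @ step 2: ∅ (Q stuck)

NO — witness ⟨aa⟩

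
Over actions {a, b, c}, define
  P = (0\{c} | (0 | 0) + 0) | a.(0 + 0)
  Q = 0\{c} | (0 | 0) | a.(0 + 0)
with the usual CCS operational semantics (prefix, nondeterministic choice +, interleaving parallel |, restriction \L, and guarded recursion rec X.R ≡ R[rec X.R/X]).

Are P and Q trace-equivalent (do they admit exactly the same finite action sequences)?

YES

LTS(P): 2 reachable states
  m0 = (0\{c} | (0 | 0) + 0) | a.(0 + 0) has moves -a-> m1
  m1 = (0\{c} | (0 | 0) + 0) | (0 + 0) has moves ·
LTS(Q): 2 reachable states
  n0 = 0\{c} | (0 | 0) | a.(0 + 0) has moves -a-> n1
  n1 = 0\{c} | (0 | 0) | (0 + 0) has moves ·
Bisimilarity quotient blocks:
  B0 = {m0, n0}
  B1 = {m1, n1}
m0 ∈ B0, n0 ∈ B0 → same block
Bisimilar ⇒ trace-equivalent.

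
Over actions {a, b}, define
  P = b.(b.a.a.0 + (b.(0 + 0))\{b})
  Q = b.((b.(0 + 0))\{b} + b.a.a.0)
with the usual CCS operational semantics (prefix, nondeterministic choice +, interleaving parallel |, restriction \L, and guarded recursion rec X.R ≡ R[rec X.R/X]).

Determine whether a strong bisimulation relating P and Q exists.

Reachable graph of P (5 states):
  u0 = b.(b.a.a.0 + (b.(0 + 0))\{b}) ⊢ =b=> u1
  u1 = b.a.a.0 + (b.(0 + 0))\{b} ⊢ =b=> u2
  u2 = a.a.0 ⊢ =a=> u3
  u3 = a.0 ⊢ =a=> u4
  u4 = 0 ⊢ stopped
Reachable graph of Q (5 states):
  v0 = b.((b.(0 + 0))\{b} + b.a.a.0) ⊢ =b=> v1
  v1 = (b.(0 + 0))\{b} + b.a.a.0 ⊢ =b=> v2
  v2 = a.a.0 ⊢ =a=> v3
  v3 = a.0 ⊢ =a=> v4
  v4 = 0 ⊢ stopped
Bisimilarity quotient blocks:
  B0 = {u0, v0}
  B1 = {u1, v1}
  B2 = {u2, v2}
  B3 = {u3, v3}
  B4 = {u4, v4}
u0 ∈ B0, v0 ∈ B0 → same block

P ~ Q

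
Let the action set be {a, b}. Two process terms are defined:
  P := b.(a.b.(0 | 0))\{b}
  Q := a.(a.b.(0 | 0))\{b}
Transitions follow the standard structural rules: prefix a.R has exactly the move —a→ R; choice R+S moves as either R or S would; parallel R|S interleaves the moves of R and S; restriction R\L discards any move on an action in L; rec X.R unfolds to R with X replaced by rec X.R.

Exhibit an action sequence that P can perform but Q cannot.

b

LTS(P): 3 reachable states
  s0 = b.(a.b.(0 | 0))\{b} | --b--▸ s1
  s1 = (a.b.(0 | 0))\{b} | --a--▸ s2
  s2 = (b.(0 | 0))\{b} | deadlocked
LTS(Q): 3 reachable states
  t0 = a.(a.b.(0 | 0))\{b} | --a--▸ t1
  t1 = (a.b.(0 | 0))\{b} | --a--▸ t2
  t2 = (b.(0 | 0))\{b} | deadlocked
Run σ = ⟨b⟩ on P: start {s0}
  step 1 (b): {s1}
  P completes σ.
Run σ = ⟨b⟩ on Q: start {t0}
  step 1 (b): ∅  — Q cannot continue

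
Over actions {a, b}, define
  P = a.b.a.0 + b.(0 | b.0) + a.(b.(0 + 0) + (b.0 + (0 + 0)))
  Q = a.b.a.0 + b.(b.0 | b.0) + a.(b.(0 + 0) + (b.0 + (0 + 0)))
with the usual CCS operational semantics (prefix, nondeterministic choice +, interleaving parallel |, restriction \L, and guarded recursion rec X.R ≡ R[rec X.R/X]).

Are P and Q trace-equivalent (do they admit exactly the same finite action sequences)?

Reachable graph of P (8 states):
  m0 = a.b.a.0 + b.(0 | b.0) + a.(b.(0 + 0) + (b.0 + (0 + 0))) :: -a-> m1, -a-> m2, -b-> m3
  m1 = b.(0 + 0) + (b.0 + (0 + 0)) :: -b-> m4, -b-> m5
  m2 = b.a.0 :: -b-> m6
  m3 = 0 | b.0 :: -b-> m7
  m4 = 0 :: ∅
  m5 = 0 + 0 :: ∅
  m6 = a.0 :: -a-> m4
  m7 = 0 | 0 :: ∅
Reachable graph of Q (10 states):
  n0 = a.b.a.0 + b.(b.0 | b.0) + a.(b.(0 + 0) + (b.0 + (0 + 0))) :: -a-> n1, -a-> n2, -b-> n3
  n1 = b.(0 + 0) + (b.0 + (0 + 0)) :: -b-> n4, -b-> n5
  n2 = b.a.0 :: -b-> n6
  n3 = b.0 | b.0 :: -b-> n7, -b-> n8
  n4 = 0 :: ∅
  n5 = 0 + 0 :: ∅
  n6 = a.0 :: -a-> n4
  n7 = 0 | b.0 :: -b-> n9
  n8 = b.0 | 0 :: -b-> n9
  n9 = 0 | 0 :: ∅
Trace ⟨bbb⟩ through Q, begin at {n0}:
  step 1 (b): {n3}
  step 2 (b): {n7, n8}
  step 3 (b): {n9}
  ✓ Q
Trace ⟨bbb⟩ through P, begin at {m0}:
  step 1 (b): {m3}
  step 2 (b): {m7}
  step 3 (b): no successor for P

trace-distinct — witness ⟨bbb⟩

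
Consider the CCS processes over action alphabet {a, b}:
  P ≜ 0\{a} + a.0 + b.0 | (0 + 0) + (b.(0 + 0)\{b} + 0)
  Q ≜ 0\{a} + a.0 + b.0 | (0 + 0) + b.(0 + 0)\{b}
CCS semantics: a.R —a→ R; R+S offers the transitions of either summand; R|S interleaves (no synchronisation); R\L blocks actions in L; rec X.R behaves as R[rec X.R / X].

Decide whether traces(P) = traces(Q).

YES

LTS(P): 4 reachable states
  p0 = 0\{a} + a.0 + b.0 | (0 + 0) + (b.(0 + 0)\{b} + 0) | ··a··> p1, ··b··> p2, ··b··> p3
  p1 = 0 | deadlocked
  p2 = (0 + 0)\{b} | deadlocked
  p3 = 0 | (0 + 0) | deadlocked
LTS(Q): 4 reachable states
  q0 = 0\{a} + a.0 + b.0 | (0 + 0) + b.(0 + 0)\{b} | ··a··> q1, ··b··> q2, ··b··> q3
  q1 = 0 | deadlocked
  q2 = (0 + 0)\{b} | deadlocked
  q3 = 0 | (0 + 0) | deadlocked
Bisimilarity quotient blocks:
  B0 = {p0, q0}
  B1 = {p1, p2, p3, q1, q2, q3}
p0 ∈ B0, q0 ∈ B0 → same block
Bisimilar ⇒ trace-equivalent.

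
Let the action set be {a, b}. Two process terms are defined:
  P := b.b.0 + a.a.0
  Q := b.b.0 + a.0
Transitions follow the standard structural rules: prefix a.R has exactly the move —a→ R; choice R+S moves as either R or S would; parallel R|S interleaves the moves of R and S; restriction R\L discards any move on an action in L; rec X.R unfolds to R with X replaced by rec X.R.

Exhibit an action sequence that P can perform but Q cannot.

P's transition system — 4 states:
  s0 = b.b.0 + a.a.0 | -a-> s1, -b-> s2
  s1 = a.0 | -a-> s3
  s2 = b.0 | -b-> s3
  s3 = 0 | (no moves)
Q's transition system — 3 states:
  t0 = b.b.0 + a.0 | -a-> t1, -b-> t2
  t1 = 0 | (no moves)
  t2 = b.0 | -b-> t1
Executing aa from P (initial set {s0}):
  step 1 (a): {s1}
  step 2 (a): {s3}
  P completes σ.
Executing aa from Q (initial set {t0}):
  step 1 (a): {t1}
  step 2 (a): ∅ (Q stuck)

aa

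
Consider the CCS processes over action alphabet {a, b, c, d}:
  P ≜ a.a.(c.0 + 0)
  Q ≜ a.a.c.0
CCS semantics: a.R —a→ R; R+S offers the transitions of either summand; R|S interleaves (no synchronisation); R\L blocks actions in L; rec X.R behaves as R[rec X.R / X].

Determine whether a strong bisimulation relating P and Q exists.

LTS(P): 4 reachable states
  p0 = a.a.(c.0 + 0) ⊢ --a--▸ p1
  p1 = a.(c.0 + 0) ⊢ --a--▸ p2
  p2 = c.0 + 0 ⊢ --c--▸ p3
  p3 = 0 ⊢ stopped
LTS(Q): 4 reachable states
  q0 = a.a.c.0 ⊢ --a--▸ q1
  q1 = a.c.0 ⊢ --a--▸ q2
  q2 = c.0 ⊢ --c--▸ q3
  q3 = 0 ⊢ stopped
Coarsest stable partition (strong bisimilarity classes):
  B0 = {p0, q0}
  B1 = {p1, q1}
  B2 = {p2, q2}
  B3 = {p3, q3}
p0 ∈ B0, q0 ∈ B0 → same block

P ~ Q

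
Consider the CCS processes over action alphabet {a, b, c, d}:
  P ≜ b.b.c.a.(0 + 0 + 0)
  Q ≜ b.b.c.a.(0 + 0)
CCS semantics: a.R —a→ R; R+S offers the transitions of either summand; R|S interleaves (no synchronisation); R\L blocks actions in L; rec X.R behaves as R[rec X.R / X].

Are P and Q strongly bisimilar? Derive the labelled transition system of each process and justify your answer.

bisimilar

P's transition system — 5 states:
  p0 = b.b.c.a.(0 + 0 + 0) | —b→ p1
  p1 = b.c.a.(0 + 0 + 0) | —b→ p2
  p2 = c.a.(0 + 0 + 0) | —c→ p3
  p3 = a.(0 + 0 + 0) | —a→ p4
  p4 = 0 + 0 + 0 | deadlocked
Q's transition system — 5 states:
  q0 = b.b.c.a.(0 + 0) | —b→ q1
  q1 = b.c.a.(0 + 0) | —b→ q2
  q2 = c.a.(0 + 0) | —c→ q3
  q3 = a.(0 + 0) | —a→ q4
  q4 = 0 + 0 | deadlocked
Partition-refinement fixed point:
  B0 = {p0, q0}
  B1 = {p1, q1}
  B2 = {p2, q2}
  B3 = {p3, q3}
  B4 = {p4, q4}
p0 ∈ B0, q0 ∈ B0 → same block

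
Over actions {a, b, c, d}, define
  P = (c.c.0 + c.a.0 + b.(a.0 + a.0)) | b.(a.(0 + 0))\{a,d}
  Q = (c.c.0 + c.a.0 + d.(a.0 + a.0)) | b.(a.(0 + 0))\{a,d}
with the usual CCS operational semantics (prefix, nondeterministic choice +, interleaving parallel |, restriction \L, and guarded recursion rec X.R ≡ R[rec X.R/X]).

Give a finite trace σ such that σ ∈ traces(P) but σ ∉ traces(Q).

P's transition system — 10 states:
  p0 = (c.c.0 + c.a.0 + b.(a.0 + a.0)) | b.(a.(0 + 0))\{a,d} | ··b··> p1, ··b··> p2, ··c··> p3, ··c··> p4
  p1 = (a.0 + a.0) | b.(a.(0 + 0))\{a,d} | ··a··> p5, ··b··> p6
  p2 = (c.c.0 + c.a.0 + b.(a.0 + a.0)) | (a.(0 + 0))\{a,d} | ··b··> p6, ··c··> p7, ··c··> p8
  p3 = a.0 | b.(a.(0 + 0))\{a,d} | ··a··> p5, ··b··> p7
  p4 = c.0 | b.(a.(0 + 0))\{a,d} | ··b··> p8, ··c··> p5
  p5 = 0 | b.(a.(0 + 0))\{a,d} | ··b··> p9
  p6 = (a.0 + a.0) | (a.(0 + 0))\{a,d} | ··a··> p9
  p7 = a.0 | (a.(0 + 0))\{a,d} | ··a··> p9
  p8 = c.0 | (a.(0 + 0))\{a,d} | ··c··> p9
  p9 = 0 | (a.(0 + 0))\{a,d} | stopped
Q's transition system — 10 states:
  q0 = (c.c.0 + c.a.0 + d.(a.0 + a.0)) | b.(a.(0 + 0))\{a,d} | ··b··> q1, ··c··> q2, ··c··> q3, ··d··> q4
  q1 = (c.c.0 + c.a.0 + d.(a.0 + a.0)) | (a.(0 + 0))\{a,d} | ··c··> q5, ··c··> q6, ··d··> q7
  q2 = a.0 | b.(a.(0 + 0))\{a,d} | ··a··> q8, ··b··> q5
  q3 = c.0 | b.(a.(0 + 0))\{a,d} | ··b··> q6, ··c··> q8
  q4 = (a.0 + a.0) | b.(a.(0 + 0))\{a,d} | ··a··> q8, ··b··> q7
  q5 = a.0 | (a.(0 + 0))\{a,d} | ··a··> q9
  q6 = c.0 | (a.(0 + 0))\{a,d} | ··c··> q9
  q7 = (a.0 + a.0) | (a.(0 + 0))\{a,d} | ··a··> q9
  q8 = 0 | b.(a.(0 + 0))\{a,d} | ··b··> q9
  q9 = 0 | (a.(0 + 0))\{a,d} | stopped
Executing ba from P (initial set {p0}):
  [1] b ⇒ {p1, p2}
  [2] a ⇒ {p5}
  P completes σ.
Executing ba from Q (initial set {q0}):
  [1] b ⇒ {q1}
  [2] a ⇒ ∅  — Q cannot continue

ba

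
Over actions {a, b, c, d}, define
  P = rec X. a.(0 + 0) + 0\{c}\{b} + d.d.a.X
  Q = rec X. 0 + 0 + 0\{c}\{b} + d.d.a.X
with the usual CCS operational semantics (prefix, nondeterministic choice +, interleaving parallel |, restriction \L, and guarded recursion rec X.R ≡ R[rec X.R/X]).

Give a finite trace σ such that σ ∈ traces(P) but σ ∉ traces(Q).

a

LTS(P): 4 reachable states
  u0 = rec X. a.(0 + 0) + 0\{c}\{b} + d.d.a.X has moves --a--▸ u1, --d--▸ u2
  u1 = 0 + 0 has moves deadlocked
  u2 = d.a.(rec X. a.(0 + 0) + 0\{c}\{b} + d.d.a.X) has moves --d--▸ u3
  u3 = a.(rec X. a.(0 + 0) + 0\{c}\{b} + d.d.a.X) has moves --a--▸ u0
LTS(Q): 3 reachable states
  v0 = rec X. 0 + 0 + 0\{c}\{b} + d.d.a.X has moves --d--▸ v1
  v1 = d.a.(rec X. 0 + 0 + 0\{c}\{b} + d.d.a.X) has moves --d--▸ v2
  v2 = a.(rec X. 0 + 0 + 0\{c}\{b} + d.d.a.X) has moves --a--▸ v0
Trace ⟨a⟩ through P, begin at {u0}:
  [1] a ⇒ {u1}
  ✓ P
Trace ⟨a⟩ through Q, begin at {v0}:
  [1] a ⇒ ∅  — Q cannot continue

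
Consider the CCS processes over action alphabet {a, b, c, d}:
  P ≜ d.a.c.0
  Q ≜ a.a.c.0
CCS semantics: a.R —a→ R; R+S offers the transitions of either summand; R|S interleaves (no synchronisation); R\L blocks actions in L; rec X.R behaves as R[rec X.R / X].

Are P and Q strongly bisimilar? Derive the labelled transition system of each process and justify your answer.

not bisimilar

Reachable graph of P (4 states):
  s0 = d.a.c.0 has moves ··d··> s1
  s1 = a.c.0 has moves ··a··> s2
  s2 = c.0 has moves ··c··> s3
  s3 = 0 has moves ∅
Reachable graph of Q (4 states):
  t0 = a.a.c.0 has moves ··a··> t1
  t1 = a.c.0 has moves ··a··> t2
  t2 = c.0 has moves ··c··> t3
  t3 = 0 has moves ∅
Bisimilarity quotient blocks:
  B0 = {s0}
  B1 = {s1, t1}
  B2 = {s2, t2}
  B3 = {s3, t3}
  B4 = {t0}
s0 ∈ B0, t0 ∈ B4 → different blocks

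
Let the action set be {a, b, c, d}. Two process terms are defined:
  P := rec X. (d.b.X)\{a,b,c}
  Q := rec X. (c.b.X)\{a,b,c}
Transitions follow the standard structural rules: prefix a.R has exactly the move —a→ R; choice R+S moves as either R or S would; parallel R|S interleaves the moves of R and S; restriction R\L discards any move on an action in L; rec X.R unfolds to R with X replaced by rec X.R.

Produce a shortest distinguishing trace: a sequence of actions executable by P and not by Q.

d

P's transition system — 2 states:
  p0 = rec X. (d.b.X)\{a,b,c} ⊢ ··d··> p1
  p1 = (b.(rec X. (d.b.X)\{a,b,c}))\{a,b,c} ⊢ ∅
Q's transition system — 1 states:
  q0 = rec X. (c.b.X)\{a,b,c} ⊢ ∅
Trace ⟨d⟩ through P, begin at {p0}:
  step 1 (d): {p1}
  P completes σ.
Trace ⟨d⟩ through Q, begin at {q0}:
  step 1 (d): no successor for Q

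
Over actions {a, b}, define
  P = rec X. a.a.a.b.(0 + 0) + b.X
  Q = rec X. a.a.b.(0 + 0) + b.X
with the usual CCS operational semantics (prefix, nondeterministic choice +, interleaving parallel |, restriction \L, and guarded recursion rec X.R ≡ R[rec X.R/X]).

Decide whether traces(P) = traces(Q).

traces(P) ≠ traces(Q) — witness ⟨aaa⟩

LTS(P): 5 reachable states
  p0 = rec X. a.a.a.b.(0 + 0) + b.X ⊢ —a→ p1, —b→ p0
  p1 = a.a.b.(0 + 0) ⊢ —a→ p2
  p2 = a.b.(0 + 0) ⊢ —a→ p3
  p3 = b.(0 + 0) ⊢ —b→ p4
  p4 = 0 + 0 ⊢ ·
LTS(Q): 4 reachable states
  q0 = rec X. a.a.b.(0 + 0) + b.X ⊢ —a→ q1, —b→ q0
  q1 = a.b.(0 + 0) ⊢ —a→ q2
  q2 = b.(0 + 0) ⊢ —b→ q3
  q3 = 0 + 0 ⊢ ·
Executing aaa from P (initial set {p0}):
  after a @ step 1: {p1}
  after a @ step 2: {p2}
  after a @ step 3: {p3}
  — P admits the full trace.
Executing aaa from Q (initial set {q0}):
  after a @ step 1: {q1}
  after a @ step 2: {q2}
  after a @ step 3: ∅ (Q stuck)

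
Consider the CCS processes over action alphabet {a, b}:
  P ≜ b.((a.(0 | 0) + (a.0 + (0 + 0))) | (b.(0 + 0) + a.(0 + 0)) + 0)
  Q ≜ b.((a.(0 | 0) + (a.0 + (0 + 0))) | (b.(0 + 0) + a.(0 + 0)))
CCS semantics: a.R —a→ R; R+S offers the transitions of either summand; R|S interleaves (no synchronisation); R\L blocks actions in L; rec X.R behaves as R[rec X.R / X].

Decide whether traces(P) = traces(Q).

Reachable graph of P (7 states):
  s0 = b.((a.(0 | 0) + (a.0 + (0 + 0))) | (b.(0 + 0) + a.(0 + 0)) + 0) | -b-> s1
  s1 = (a.(0 | 0) + (a.0 + (0 + 0))) | (b.(0 + 0) + a.(0 + 0)) + 0 | -a-> s2, -a-> s3, -a-> s4, -b-> s2
  s2 = (a.(0 | 0) + (a.0 + (0 + 0))) | (0 + 0) | -a-> s5, -a-> s6
  s3 = 0 | (b.(0 + 0) + a.(0 + 0)) | -a-> s5, -b-> s5
  s4 = 0 | 0 | (b.(0 + 0) + a.(0 + 0)) | -a-> s6, -b-> s6
  s5 = 0 | (0 + 0) | ∅
  s6 = 0 | 0 | (0 + 0) | ∅
Reachable graph of Q (7 states):
  t0 = b.((a.(0 | 0) + (a.0 + (0 + 0))) | (b.(0 + 0) + a.(0 + 0))) | -b-> t1
  t1 = (a.(0 | 0) + (a.0 + (0 + 0))) | (b.(0 + 0) + a.(0 + 0)) | -a-> t2, -a-> t3, -a-> t4, -b-> t2
  t2 = (a.(0 | 0) + (a.0 + (0 + 0))) | (0 + 0) | -a-> t5, -a-> t6
  t3 = 0 | (b.(0 + 0) + a.(0 + 0)) | -a-> t5, -b-> t5
  t4 = 0 | 0 | (b.(0 + 0) + a.(0 + 0)) | -a-> t6, -b-> t6
  t5 = 0 | (0 + 0) | ∅
  t6 = 0 | 0 | (0 + 0) | ∅
Partition-refinement fixed point:
  B0 = {s0, t0}
  B1 = {s1, t1}
  B2 = {s2, t2}
  B3 = {s5, s6, t5, t6}
  B4 = {s3, s4, t3, t4}
s0 ∈ B0, t0 ∈ B0 → same block
Bisimilar ⇒ trace-equivalent.

traces(P) = traces(Q)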